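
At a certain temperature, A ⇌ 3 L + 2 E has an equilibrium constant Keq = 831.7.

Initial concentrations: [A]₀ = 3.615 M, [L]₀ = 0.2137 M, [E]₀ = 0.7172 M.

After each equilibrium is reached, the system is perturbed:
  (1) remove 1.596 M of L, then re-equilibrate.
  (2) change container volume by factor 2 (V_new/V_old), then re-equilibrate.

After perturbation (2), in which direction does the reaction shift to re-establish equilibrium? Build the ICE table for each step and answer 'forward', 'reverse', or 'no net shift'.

Direction: forward

Q₀ = 0.001389 vs Keq = 831.7 ⇒ Q<K, forward
Step 1:
                   A          L          E
  I            3.615     0.2137     0.7172
  C           -1.557      4.671      3.114
  E            2.058      4.885      3.832
  solve Keq expr → x = 1.557; check Q = 831.7
Then remove 1.596 M of L.
Step 2:
                   A          L          E
  I            2.058      3.289      3.832
  C          -0.3035     0.9104      0.607
  E            1.754        4.2      4.438
  solve Keq expr → x = 0.3035; check Q = 831.7
Then change container volume by factor 2 (V_new/V_old).
Step 3:
                   A          L          E
  I           0.8772        2.1      2.219
  C          -0.4311      1.293     0.8623
  E           0.4461      3.393      3.081
  solve Keq expr → x = 0.4311; check Q = 831.7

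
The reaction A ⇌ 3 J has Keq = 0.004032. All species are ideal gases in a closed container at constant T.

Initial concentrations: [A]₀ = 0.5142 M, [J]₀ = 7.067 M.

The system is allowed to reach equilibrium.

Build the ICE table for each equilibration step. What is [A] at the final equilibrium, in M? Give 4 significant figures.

Q₀ = 686.4 vs Keq = 0.004032 ⇒ Q>K, reverse
Step 1:
                  A         J
  Initial    0.5142     7.067
  Change      2.281    -6.843
  Equil       2.795    0.2242
  solve Keq expr → x = -2.281; check Q = 0.004032

[A]_eq = 2.795 M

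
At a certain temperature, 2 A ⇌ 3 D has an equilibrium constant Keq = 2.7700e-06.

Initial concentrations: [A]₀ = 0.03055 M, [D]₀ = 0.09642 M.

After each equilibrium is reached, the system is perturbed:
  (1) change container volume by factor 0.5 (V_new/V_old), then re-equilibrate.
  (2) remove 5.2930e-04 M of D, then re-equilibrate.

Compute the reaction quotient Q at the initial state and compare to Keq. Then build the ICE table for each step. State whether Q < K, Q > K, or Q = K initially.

Q₀ = 0.9605; Q > K (proceeds reverse)

Q₀ = 0.9605 vs Keq = 2.7700e-06 ⇒ Q>K, reverse
Step 1:
                  A         D
  Initial   0.03055   0.09642
  Change    0.06236  -0.09354
  Equil     0.09291  0.002881
  solve Keq expr → x = -0.03118; check Q = 2.7700e-06
Then change container volume by factor 0.5 (V_new/V_old).
Step 2:
                  A         D
  Initial    0.1858  0.005762
  Change  7.8388e-04 -0.001176
  Equil      0.1866  0.004586
  solve Keq expr → x = -3.9194e-04; check Q = 2.7700e-06
Then remove 5.2930e-04 M of D.
Step 3:
                  A         D
  Initial    0.1866  0.004057
  Change  -3.4905e-04 5.2358e-04
  Equil      0.1863   0.00458
  solve Keq expr → x = 1.7453e-04; check Q = 2.7700e-06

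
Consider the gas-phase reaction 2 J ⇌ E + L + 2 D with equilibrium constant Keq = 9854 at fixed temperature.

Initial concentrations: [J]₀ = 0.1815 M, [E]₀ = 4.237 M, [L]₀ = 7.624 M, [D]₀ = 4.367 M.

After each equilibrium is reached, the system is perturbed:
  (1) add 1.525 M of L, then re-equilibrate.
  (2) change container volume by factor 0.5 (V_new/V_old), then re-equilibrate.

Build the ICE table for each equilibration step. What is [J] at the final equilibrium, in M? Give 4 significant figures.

[J]_eq = 0.9895 M

Q₀ = 1.8701e+04 vs Keq = 9854 ⇒ Q>K, reverse
Step 1:
                  J         E         L         D
  I          0.1815     4.237     7.624     4.367
  C         0.06346  -0.03173  -0.03173  -0.06346
  E           0.245     4.205     7.592     4.304
  solve Keq expr → x = -0.03173; check Q = 9854
Then add 1.525 M of L.
Step 2:
                  J         E         L         D
  I           0.245     4.205     9.117     4.304
  C         0.02163  -0.01081  -0.01081  -0.02163
  E          0.2666     4.194     9.106     4.282
  solve Keq expr → x = -0.01081; check Q = 9854
Then change container volume by factor 0.5 (V_new/V_old).
Step 3:
                  J         E         L         D
  I          0.5332     8.389     18.21     8.564
  C          0.4563   -0.2281   -0.2281   -0.4563
  E          0.9895     8.161     17.98     8.108
  solve Keq expr → x = -0.2281; check Q = 9854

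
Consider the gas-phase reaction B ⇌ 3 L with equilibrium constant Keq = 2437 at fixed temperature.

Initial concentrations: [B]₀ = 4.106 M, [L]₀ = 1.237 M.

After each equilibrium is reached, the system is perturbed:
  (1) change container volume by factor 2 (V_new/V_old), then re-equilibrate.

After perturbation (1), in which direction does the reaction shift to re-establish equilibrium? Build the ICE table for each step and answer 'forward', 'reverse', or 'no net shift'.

Direction: forward

Q₀ = 0.461 vs Keq = 2437 ⇒ Q<K, forward
Step 1:
                    B           L
  Initial       4.106       1.237
  Change       -3.462       10.39
  Equil        0.6442       11.62
  solve Keq expr → x = 3.462; check Q = 2437
Then change container volume by factor 2 (V_new/V_old).
Step 2:
                    B           L
  Initial      0.3221       5.811
  Change      -0.2121      0.6364
  Equil          0.11       6.448
  solve Keq expr → x = 0.2121; check Q = 2437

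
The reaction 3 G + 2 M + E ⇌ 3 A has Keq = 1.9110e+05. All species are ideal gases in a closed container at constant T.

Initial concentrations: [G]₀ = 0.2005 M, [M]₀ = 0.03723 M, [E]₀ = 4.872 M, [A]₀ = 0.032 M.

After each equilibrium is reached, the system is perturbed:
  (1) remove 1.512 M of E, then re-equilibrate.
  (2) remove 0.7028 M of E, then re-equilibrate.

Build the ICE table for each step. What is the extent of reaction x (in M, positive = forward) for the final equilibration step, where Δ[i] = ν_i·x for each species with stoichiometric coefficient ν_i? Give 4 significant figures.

x = -3.5280e-05 M

Q₀ = 0.602 vs Keq = 1.9110e+05 ⇒ Q<K, forward
Step 1:
                    G           M           E           A
  Initial      0.2005     0.03723       4.872       0.032
  Change     -0.05512    -0.03675    -0.01837     0.05512
  Equil        0.1454  4.8171e-04       4.854     0.08712
  solve Keq expr → x = 0.01837; check Q = 1.9110e+05
Then remove 1.512 M of E.
Step 2:
                    G           M           E           A
  Initial      0.1454  4.8171e-04       3.342     0.08712
  Change   1.4479e-04  9.6525e-05  4.8263e-05 -1.4479e-04
  Equil        0.1455  5.7824e-04       3.342     0.08698
  solve Keq expr → x = -4.8263e-05; check Q = 1.9110e+05
Then remove 0.7028 M of E.
Step 3:
                    G           M           E           A
  Initial      0.1455  5.7824e-04       2.639     0.08698
  Change   1.0584e-04  7.0560e-05  3.5280e-05 -1.0584e-04
  Equil        0.1456  6.4880e-04       2.639     0.08687
  solve Keq expr → x = -3.5280e-05; check Q = 1.9110e+05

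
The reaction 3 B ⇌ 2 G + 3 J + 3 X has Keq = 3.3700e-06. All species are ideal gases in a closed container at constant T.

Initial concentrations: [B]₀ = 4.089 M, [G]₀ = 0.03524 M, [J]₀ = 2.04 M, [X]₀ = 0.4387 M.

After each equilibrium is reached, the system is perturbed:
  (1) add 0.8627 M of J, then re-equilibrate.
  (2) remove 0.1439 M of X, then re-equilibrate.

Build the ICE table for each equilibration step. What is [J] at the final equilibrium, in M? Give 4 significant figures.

[J]_eq = 2.882 M

Q₀ = 1.3020e-05 vs Keq = 3.3700e-06 ⇒ Q>K, reverse
Step 1:
                   B          G          J          X
  init         4.089    0.03524       2.04     0.4387
  Δ          0.02296   -0.01531   -0.02296   -0.02296
  eq           4.112    0.01993      2.017     0.4157
  solve Keq expr → x = -0.007653; check Q = 3.3700e-06
Then add 0.8627 M of J.
Step 2:
                   B          G          J          X
  init         4.112    0.01993       2.88     0.4157
  Δ          0.01144  -0.007625   -0.01144   -0.01144
  eq           4.123    0.01231      2.868     0.4043
  solve Keq expr → x = -0.003813; check Q = 3.3700e-06
Then remove 0.1439 M of X.
Step 3:
                   B          G          J          X
  init         4.123    0.01231      2.868     0.2604
  Δ         -0.01412   0.009416    0.01412    0.01412
  eq           4.109    0.02172      2.882     0.2745
  solve Keq expr → x = 0.004708; check Q = 3.3700e-06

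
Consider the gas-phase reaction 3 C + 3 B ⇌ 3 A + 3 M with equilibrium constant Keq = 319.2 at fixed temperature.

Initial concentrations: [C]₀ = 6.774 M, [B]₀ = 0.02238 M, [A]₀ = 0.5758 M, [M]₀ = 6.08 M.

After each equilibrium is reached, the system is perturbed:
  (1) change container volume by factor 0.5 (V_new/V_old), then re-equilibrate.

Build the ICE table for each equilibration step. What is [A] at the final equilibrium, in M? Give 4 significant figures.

[A]_eq = 1.059 M

Q₀ = 1.2314e+04 vs Keq = 319.2 ⇒ Q>K, reverse
Step 1:
                    C           B           A           M
  Initial       6.774     0.02238      0.5758        6.08
  Change      0.04618     0.04618    -0.04618    -0.04618
  Equil          6.82     0.06856      0.5296       6.034
  solve Keq expr → x = -0.01539; check Q = 319.2
Then change container volume by factor 0.5 (V_new/V_old).
Step 2:
                    C           B           A           M
  Initial       13.64      0.1371       1.059       12.07
  Change            0           0           0           0
  Equil         13.64      0.1371       1.059       12.07
  solve Keq expr → x = 0; check Q = 319.2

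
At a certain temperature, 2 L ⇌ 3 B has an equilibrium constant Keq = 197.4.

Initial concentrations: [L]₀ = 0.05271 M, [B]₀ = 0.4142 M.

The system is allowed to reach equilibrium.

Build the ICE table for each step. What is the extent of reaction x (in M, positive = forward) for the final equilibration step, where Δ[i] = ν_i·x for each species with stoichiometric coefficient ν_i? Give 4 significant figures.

x = 0.01525 M

Q₀ = 25.58 vs Keq = 197.4 ⇒ Q<K, forward
Step 1:
                    L           B
  init        0.05271      0.4142
  Δ          -0.03051     0.04576
  eq           0.0222        0.46
  solve Keq expr → x = 0.01525; check Q = 197.4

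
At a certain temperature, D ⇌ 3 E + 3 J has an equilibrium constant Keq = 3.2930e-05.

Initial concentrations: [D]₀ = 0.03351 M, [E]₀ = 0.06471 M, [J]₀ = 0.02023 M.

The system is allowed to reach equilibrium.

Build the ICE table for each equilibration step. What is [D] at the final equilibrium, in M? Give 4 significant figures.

Q₀ = 6.6946e-08 vs Keq = 3.2930e-05 ⇒ Q<K, forward
Step 1:
                    D           E           J
  I           0.03351     0.06471     0.02023
  C          -0.01689     0.05067     0.05067
  E           0.01662      0.1154      0.0709
  solve Keq expr → x = 0.01689; check Q = 3.2930e-05

[D]_eq = 0.01662 M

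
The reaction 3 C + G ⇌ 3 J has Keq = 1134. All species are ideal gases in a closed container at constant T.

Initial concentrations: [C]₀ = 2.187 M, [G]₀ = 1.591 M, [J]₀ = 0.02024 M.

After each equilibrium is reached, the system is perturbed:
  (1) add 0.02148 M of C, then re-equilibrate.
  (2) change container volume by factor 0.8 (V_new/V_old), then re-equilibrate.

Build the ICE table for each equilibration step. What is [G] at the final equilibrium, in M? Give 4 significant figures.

Q₀ = 4.9821e-07 vs Keq = 1134 ⇒ Q<K, forward
Step 1:
                  C         G         J
  init        2.187     1.591   0.02024
  Δ          -1.989   -0.6631     1.989
  eq         0.1976    0.9279      2.01
  solve Keq expr → x = 0.6631; check Q = 1134
Then add 0.02148 M of C.
Step 2:
                  C         G         J
  init       0.2191    0.9279      2.01
  Δ        -0.01914  -0.00638   0.01914
  eq         0.1999    0.9215     2.029
  solve Keq expr → x = 0.00638; check Q = 1134
Then change container volume by factor 0.8 (V_new/V_old).
Step 3:
                  C         G         J
  init       0.2499     1.152     2.536
  Δ        -0.01608  -0.00536   0.01608
  eq         0.2338     1.146     2.552
  solve Keq expr → x = 0.00536; check Q = 1134

[G]_eq = 1.146 M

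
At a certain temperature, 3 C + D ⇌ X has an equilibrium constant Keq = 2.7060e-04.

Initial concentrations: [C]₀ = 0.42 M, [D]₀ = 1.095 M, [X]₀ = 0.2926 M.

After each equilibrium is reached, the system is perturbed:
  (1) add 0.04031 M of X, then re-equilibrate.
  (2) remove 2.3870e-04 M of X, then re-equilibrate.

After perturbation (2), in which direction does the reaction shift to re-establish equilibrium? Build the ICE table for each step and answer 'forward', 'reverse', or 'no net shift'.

Q₀ = 3.607 vs Keq = 2.7060e-04 ⇒ Q>K, reverse
Step 1:
                    C           D           X
  Initial        0.42       1.095      0.2926
  Change       0.8754      0.2918     -0.2918
  Equil         1.295       1.387  8.1565e-04
  solve Keq expr → x = -0.2918; check Q = 2.7060e-04
Then add 0.04031 M of X.
Step 2:
                    C           D           X
  Initial       1.295       1.387     0.04113
  Change       0.1201     0.04003    -0.04003
  Equil         1.415       1.427    0.001095
  solve Keq expr → x = -0.04003; check Q = 2.7060e-04
Then remove 2.3870e-04 M of X.
Step 3:
                    C           D           X
  Initial       1.415       1.427  8.5620e-04
  Change  -7.1061e-04 -2.3687e-04  2.3687e-04
  Equil         1.415       1.427    0.001093
  solve Keq expr → x = 2.3687e-04; check Q = 2.7060e-04

Direction: forward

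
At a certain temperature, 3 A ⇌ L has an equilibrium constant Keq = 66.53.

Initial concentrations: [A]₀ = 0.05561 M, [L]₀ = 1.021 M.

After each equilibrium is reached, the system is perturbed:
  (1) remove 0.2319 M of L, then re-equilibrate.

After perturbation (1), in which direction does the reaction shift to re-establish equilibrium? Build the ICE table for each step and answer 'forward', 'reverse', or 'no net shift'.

Q₀ = 5937 vs Keq = 66.53 ⇒ Q>K, reverse
Step 1:
                   A          L
  Initial    0.05561      1.021
  Change      0.1877   -0.06257
  Equil       0.2433     0.9584
  solve Keq expr → x = -0.06257; check Q = 66.53
Then remove 0.2319 M of L.
Step 2:
                   A          L
  Initial     0.2433     0.7265
  Change    -0.02076    0.00692
  Equil       0.2226     0.7334
  solve Keq expr → x = 0.00692; check Q = 66.53

Direction: forward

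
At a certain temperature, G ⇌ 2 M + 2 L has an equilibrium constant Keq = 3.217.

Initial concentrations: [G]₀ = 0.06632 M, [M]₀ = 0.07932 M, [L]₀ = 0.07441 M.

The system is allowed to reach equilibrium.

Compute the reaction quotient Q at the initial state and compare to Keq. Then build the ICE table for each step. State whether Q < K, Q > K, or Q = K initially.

Q₀ = 5.2527e-04; Q < K (proceeds forward)

Q₀ = 5.2527e-04 vs Keq = 3.217 ⇒ Q<K, forward
Step 1:
                   G          M          L
  I          0.06632    0.07932    0.07441
  C         -0.06573     0.1315     0.1315
  E       5.8542e-04     0.2108     0.2059
  solve Keq expr → x = 0.06573; check Q = 3.217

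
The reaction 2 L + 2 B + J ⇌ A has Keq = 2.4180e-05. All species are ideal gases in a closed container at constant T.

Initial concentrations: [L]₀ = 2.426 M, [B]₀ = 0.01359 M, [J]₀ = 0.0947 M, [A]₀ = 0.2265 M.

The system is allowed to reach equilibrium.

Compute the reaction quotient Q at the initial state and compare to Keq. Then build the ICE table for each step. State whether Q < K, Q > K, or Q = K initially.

Q₀ = 2200; Q > K (proceeds reverse)

Q₀ = 2200 vs Keq = 2.4180e-05 ⇒ Q>K, reverse
Step 1:
                    L           B           J           A
  I             2.426     0.01359      0.0947      0.2265
  C             0.453       0.453      0.2265     -0.2265
  E             2.879      0.4666      0.3212  1.4012e-05
  solve Keq expr → x = -0.2265; check Q = 2.4180e-05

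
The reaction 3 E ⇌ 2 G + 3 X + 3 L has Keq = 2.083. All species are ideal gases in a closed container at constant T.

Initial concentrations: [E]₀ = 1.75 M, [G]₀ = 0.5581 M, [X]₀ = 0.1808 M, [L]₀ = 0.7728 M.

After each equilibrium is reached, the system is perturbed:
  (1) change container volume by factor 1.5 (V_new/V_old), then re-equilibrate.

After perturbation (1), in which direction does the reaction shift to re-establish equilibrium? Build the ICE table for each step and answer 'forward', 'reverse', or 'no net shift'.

Direction: forward

Q₀ = 1.5853e-04 vs Keq = 2.083 ⇒ Q<K, forward
Step 1:
                  E         G         X         L
  I            1.75    0.5581    0.1808    0.7728
  C         -0.7053    0.4702    0.7053    0.7053
  E           1.045     1.028    0.8861     1.478
  solve Keq expr → x = 0.2351; check Q = 2.083
Then change container volume by factor 1.5 (V_new/V_old).
Step 2:
                  E         G         X         L
  I          0.6965    0.6855    0.5907    0.9854
  C         -0.1445   0.09632    0.1445    0.1445
  E           0.552    0.7818    0.7352      1.13
  solve Keq expr → x = 0.04816; check Q = 2.083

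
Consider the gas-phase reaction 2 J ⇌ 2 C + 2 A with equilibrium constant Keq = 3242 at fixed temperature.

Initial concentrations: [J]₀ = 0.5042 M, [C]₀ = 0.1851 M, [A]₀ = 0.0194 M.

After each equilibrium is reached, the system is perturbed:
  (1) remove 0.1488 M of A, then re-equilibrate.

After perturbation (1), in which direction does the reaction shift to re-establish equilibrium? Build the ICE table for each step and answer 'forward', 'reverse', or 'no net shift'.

Direction: forward

Q₀ = 5.0724e-05 vs Keq = 3242 ⇒ Q<K, forward
Step 1:
                   J          C          A
  Initial     0.5042     0.1851     0.0194
  Change      -0.498      0.498      0.498
  Equil     0.006207     0.6831     0.5174
  solve Keq expr → x = 0.249; check Q = 3242
Then remove 0.1488 M of A.
Step 2:
                   J          C          A
  Initial   0.006207     0.6831     0.3686
  Change   -0.001753   0.001753   0.001753
  Equil     0.004454     0.6848     0.3703
  solve Keq expr → x = 8.7636e-04; check Q = 3242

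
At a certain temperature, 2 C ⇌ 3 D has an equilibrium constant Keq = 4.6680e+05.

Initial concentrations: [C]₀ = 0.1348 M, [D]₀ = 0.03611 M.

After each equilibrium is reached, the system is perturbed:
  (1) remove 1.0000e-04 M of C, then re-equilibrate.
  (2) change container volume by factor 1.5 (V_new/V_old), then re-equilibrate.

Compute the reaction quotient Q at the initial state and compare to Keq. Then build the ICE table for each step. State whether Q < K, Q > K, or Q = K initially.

Q₀ = 0.002591 vs Keq = 4.6680e+05 ⇒ Q<K, forward
Step 1:
                  C         D
  init       0.1348   0.03611
  Δ         -0.1346    0.2019
  eq      1.7000e-04    0.2381
  solve Keq expr → x = 0.06731; check Q = 4.6680e+05
Then remove 1.0000e-04 M of C.
Step 2:
                  C         D
  init    7.0001e-05    0.2381
  Δ       9.9840e-05 -1.4976e-04
  eq      1.6984e-04    0.2379
  solve Keq expr → x = -4.9920e-05; check Q = 4.6680e+05
Then change container volume by factor 1.5 (V_new/V_old).
Step 3:
                  C         D
  init    1.1323e-04    0.1586
  Δ       -2.0750e-05 3.1125e-05
  eq      9.2477e-05    0.1586
  solve Keq expr → x = 1.0375e-05; check Q = 4.6680e+05

Q₀ = 0.002591; Q < K (proceeds forward)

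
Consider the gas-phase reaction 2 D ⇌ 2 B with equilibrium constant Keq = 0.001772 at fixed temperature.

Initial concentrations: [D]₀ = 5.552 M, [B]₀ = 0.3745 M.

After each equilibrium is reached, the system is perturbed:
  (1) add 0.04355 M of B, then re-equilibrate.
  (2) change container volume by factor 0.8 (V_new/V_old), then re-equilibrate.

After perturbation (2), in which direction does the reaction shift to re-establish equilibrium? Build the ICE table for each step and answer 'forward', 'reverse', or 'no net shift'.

Direction: no net shift

Q₀ = 0.00455 vs Keq = 0.001772 ⇒ Q>K, reverse
Step 1:
                  D         B
  Initial     5.552    0.3745
  Change     0.1351   -0.1351
  Equil       5.687    0.2394
  solve Keq expr → x = -0.06755; check Q = 0.001772
Then add 0.04355 M of B.
Step 2:
                  D         B
  Initial     5.687    0.2829
  Change    0.04179  -0.04179
  Equil       5.729    0.2412
  solve Keq expr → x = -0.0209; check Q = 0.001772
Then change container volume by factor 0.8 (V_new/V_old).
Step 3:
                  D         B
  Initial     7.161    0.3014
  Change          0         0
  Equil       7.161    0.3014
  solve Keq expr → x = 0; check Q = 0.001772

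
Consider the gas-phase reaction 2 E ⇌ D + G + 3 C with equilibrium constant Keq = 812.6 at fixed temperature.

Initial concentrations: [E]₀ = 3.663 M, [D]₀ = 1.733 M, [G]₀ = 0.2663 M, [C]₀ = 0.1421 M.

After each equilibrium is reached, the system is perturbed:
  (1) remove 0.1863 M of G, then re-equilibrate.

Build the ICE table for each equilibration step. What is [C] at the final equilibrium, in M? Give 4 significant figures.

Q₀ = 9.8691e-05 vs Keq = 812.6 ⇒ Q<K, forward
Step 1:
                   E          D          G          C
  Initial      3.663      1.733     0.2663     0.1421
  Change      -2.889      1.444      1.444      4.333
  Equil       0.7743      3.177      1.711      4.475
  solve Keq expr → x = 1.444; check Q = 812.6
Then remove 0.1863 M of G.
Step 2:
                   E          D          G          C
  Initial     0.7743      3.177      1.524      4.475
  Change    -0.02802    0.01401    0.01401    0.04203
  Equil       0.7463      3.191      1.538      4.517
  solve Keq expr → x = 0.01401; check Q = 812.6

[C]_eq = 4.517 M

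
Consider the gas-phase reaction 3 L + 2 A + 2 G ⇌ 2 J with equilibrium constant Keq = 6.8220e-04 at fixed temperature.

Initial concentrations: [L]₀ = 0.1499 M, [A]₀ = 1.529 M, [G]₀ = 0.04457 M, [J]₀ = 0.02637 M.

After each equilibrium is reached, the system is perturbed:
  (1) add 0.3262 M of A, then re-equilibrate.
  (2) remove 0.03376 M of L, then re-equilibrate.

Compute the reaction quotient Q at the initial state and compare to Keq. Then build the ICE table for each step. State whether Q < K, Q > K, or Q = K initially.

Q₀ = 44.45; Q > K (proceeds reverse)

Q₀ = 44.45 vs Keq = 6.8220e-04 ⇒ Q>K, reverse
Step 1:
                    L           A           G           J
  I            0.1499       1.529     0.04457     0.02637
  C            0.0392     0.02613     0.02613    -0.02613
  E            0.1891       1.555      0.0707  2.3616e-04
  solve Keq expr → x = -0.01307; check Q = 6.8220e-04
Then add 0.3262 M of A.
Step 2:
                    L           A           G           J
  I            0.1891       1.881      0.0707  2.3616e-04
  C       -7.3745e-05 -4.9163e-05 -4.9163e-05  4.9163e-05
  E             0.189       1.881     0.07065  2.8532e-04
  solve Keq expr → x = 2.4582e-05; check Q = 6.8220e-04
Then remove 0.03376 M of L.
Step 3:
                    L           A           G           J
  I            0.1553       1.881     0.07065  2.8532e-04
  C        1.0870e-04  7.2466e-05  7.2466e-05 -7.2466e-05
  E            0.1554       1.881     0.07073  2.1286e-04
  solve Keq expr → x = -3.6233e-05; check Q = 6.8220e-04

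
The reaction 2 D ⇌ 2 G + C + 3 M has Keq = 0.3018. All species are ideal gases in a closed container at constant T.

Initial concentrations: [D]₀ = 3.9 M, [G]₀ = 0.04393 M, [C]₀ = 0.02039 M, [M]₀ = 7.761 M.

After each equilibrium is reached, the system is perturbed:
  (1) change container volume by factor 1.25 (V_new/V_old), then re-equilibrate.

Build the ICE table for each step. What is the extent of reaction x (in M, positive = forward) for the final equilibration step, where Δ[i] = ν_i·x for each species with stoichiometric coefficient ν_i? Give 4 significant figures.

x = 0.0309 M

Q₀ = 0.001209 vs Keq = 0.3018 ⇒ Q<K, forward
Step 1:
                    D           G           C           M
  Initial         3.9     0.04393     0.02039       7.761
  Change      -0.2073      0.2073      0.1036      0.3109
  Equil         3.693      0.2512       0.124       8.072
  solve Keq expr → x = 0.1036; check Q = 0.3018
Then change container volume by factor 1.25 (V_new/V_old).
Step 2:
                    D           G           C           M
  Initial       2.954       0.201     0.09922       6.458
  Change     -0.06181     0.06181      0.0309     0.09271
  Equil         2.892      0.2628      0.1301        6.55
  solve Keq expr → x = 0.0309; check Q = 0.3018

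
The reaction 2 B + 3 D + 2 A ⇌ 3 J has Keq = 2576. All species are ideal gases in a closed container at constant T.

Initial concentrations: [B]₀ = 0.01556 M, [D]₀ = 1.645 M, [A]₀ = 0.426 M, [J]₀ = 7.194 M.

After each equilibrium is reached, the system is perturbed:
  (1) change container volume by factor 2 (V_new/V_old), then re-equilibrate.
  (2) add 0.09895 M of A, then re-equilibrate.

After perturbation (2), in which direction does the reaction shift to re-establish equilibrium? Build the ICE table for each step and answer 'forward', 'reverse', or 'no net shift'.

Direction: forward

Q₀ = 1.9036e+06 vs Keq = 2576 ⇒ Q>K, reverse
Step 1:
                    B           D           A           J
  Initial     0.01556       1.645       0.426       7.194
  Change       0.1967       0.295      0.1967      -0.295
  Equil        0.2122        1.94      0.6227       6.899
  solve Keq expr → x = -0.09833; check Q = 2576
Then change container volume by factor 2 (V_new/V_old).
Step 2:
                    B           D           A           J
  Initial      0.1061        0.97      0.3113        3.45
  Change       0.1166      0.1749      0.1166     -0.1749
  Equil        0.2227       1.145      0.4279       3.275
  solve Keq expr → x = -0.0583; check Q = 2576
Then add 0.09895 M of A.
Step 3:
                    B           D           A           J
  Initial      0.2227       1.145      0.5269       3.275
  Change     -0.02225    -0.03338    -0.02225     0.03338
  Equil        0.2005       1.112      0.5046       3.308
  solve Keq expr → x = 0.01113; check Q = 2576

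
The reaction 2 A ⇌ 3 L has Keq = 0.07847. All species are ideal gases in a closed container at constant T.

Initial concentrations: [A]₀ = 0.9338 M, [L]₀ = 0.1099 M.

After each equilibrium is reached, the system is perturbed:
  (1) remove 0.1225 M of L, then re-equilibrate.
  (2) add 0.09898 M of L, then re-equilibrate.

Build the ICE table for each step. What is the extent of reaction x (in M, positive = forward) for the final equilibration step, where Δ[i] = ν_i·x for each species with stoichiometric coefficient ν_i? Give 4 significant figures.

x = -0.02723 M

Q₀ = 0.001522 vs Keq = 0.07847 ⇒ Q<K, forward
Step 1:
                  A         L
  I          0.9338    0.1099
  C          -0.166    0.2491
  E          0.7678     0.359
  solve Keq expr → x = 0.08302; check Q = 0.07847
Then remove 0.1225 M of L.
Step 2:
                  A         L
  I          0.7678    0.2365
  C        -0.06744    0.1012
  E          0.7003    0.3376
  solve Keq expr → x = 0.03372; check Q = 0.07847
Then add 0.09898 M of L.
Step 3:
                  A         L
  I          0.7003    0.4366
  C         0.05446  -0.08169
  E          0.7548    0.3549
  solve Keq expr → x = -0.02723; check Q = 0.07847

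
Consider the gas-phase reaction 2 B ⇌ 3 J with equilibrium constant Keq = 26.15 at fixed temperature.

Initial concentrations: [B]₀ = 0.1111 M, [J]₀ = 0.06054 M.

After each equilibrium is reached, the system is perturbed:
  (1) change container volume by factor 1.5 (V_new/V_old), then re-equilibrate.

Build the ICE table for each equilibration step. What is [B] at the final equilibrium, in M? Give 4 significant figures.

[B]_eq = 0.009878 M

Q₀ = 0.01798 vs Keq = 26.15 ⇒ Q<K, forward
Step 1:
                   B          J
  Initial     0.1111    0.06054
  Change     -0.0935     0.1403
  Equil       0.0176     0.2008
  solve Keq expr → x = 0.04675; check Q = 26.15
Then change container volume by factor 1.5 (V_new/V_old).
Step 2:
                   B          J
  Initial    0.01173     0.1339
  Change   -0.001853   0.002779
  Equil     0.009878     0.1366
  solve Keq expr → x = 9.2637e-04; check Q = 26.15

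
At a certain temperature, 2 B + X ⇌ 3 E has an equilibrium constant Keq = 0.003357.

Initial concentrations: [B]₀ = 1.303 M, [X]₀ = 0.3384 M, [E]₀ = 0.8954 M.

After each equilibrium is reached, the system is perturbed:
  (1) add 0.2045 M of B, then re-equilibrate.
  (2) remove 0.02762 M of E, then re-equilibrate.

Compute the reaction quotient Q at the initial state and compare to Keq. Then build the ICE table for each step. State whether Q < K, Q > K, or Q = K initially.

Q₀ = 1.249; Q > K (proceeds reverse)

Q₀ = 1.249 vs Keq = 0.003357 ⇒ Q>K, reverse
Step 1:
                   B          X          E
  init         1.303     0.3384     0.8954
  Δ            0.475     0.2375    -0.7126
  eq           1.778     0.5759     0.1828
  solve Keq expr → x = -0.2375; check Q = 0.003357
Then add 0.2045 M of B.
Step 2:
                   B          X          E
  init         1.983     0.5759     0.1828
  Δ         -0.00848   -0.00424    0.01272
  eq           1.974     0.5717     0.1956
  solve Keq expr → x = 0.00424; check Q = 0.003357
Then remove 0.02762 M of E.
Step 3:
                   B          X          E
  init         1.974     0.5717     0.1679
  Δ         -0.01702  -0.008508    0.02553
  eq           1.957     0.5632     0.1935
  solve Keq expr → x = 0.008508; check Q = 0.003357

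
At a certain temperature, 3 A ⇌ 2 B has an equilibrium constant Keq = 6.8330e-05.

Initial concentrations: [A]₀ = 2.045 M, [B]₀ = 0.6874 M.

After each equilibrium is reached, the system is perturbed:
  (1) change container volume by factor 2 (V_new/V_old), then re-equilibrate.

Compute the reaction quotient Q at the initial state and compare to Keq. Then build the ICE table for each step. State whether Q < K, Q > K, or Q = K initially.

Q₀ = 0.05525 vs Keq = 6.8330e-05 ⇒ Q>K, reverse
Step 1:
                    A           B
  init          2.045      0.6874
  Δ            0.9663     -0.6442
  eq            3.011      0.0432
  solve Keq expr → x = -0.3221; check Q = 6.8330e-05
Then change container volume by factor 2 (V_new/V_old).
Step 2:
                    A           B
  init          1.506      0.0216
  Δ          0.009277   -0.006184
  eq            1.515     0.01541
  solve Keq expr → x = -0.003092; check Q = 6.8330e-05

Q₀ = 0.05525; Q > K (proceeds reverse)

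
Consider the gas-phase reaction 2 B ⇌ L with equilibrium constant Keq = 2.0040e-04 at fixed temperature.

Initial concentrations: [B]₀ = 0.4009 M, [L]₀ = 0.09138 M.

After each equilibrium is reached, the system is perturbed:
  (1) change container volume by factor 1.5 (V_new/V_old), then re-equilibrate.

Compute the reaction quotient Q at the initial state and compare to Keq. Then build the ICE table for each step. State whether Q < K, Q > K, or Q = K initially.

Q₀ = 0.5686 vs Keq = 2.0040e-04 ⇒ Q>K, reverse
Step 1:
                   B          L
  I           0.4009    0.09138
  C           0.1826   -0.09131
  E           0.5835 6.8236e-05
  solve Keq expr → x = -0.09131; check Q = 2.0040e-04
Then change container volume by factor 1.5 (V_new/V_old).
Step 2:
                   B          L
  I            0.389 4.5491e-05
  C       3.0318e-05 -1.5159e-05
  E            0.389 3.0332e-05
  solve Keq expr → x = -1.5159e-05; check Q = 2.0040e-04

Q₀ = 0.5686; Q > K (proceeds reverse)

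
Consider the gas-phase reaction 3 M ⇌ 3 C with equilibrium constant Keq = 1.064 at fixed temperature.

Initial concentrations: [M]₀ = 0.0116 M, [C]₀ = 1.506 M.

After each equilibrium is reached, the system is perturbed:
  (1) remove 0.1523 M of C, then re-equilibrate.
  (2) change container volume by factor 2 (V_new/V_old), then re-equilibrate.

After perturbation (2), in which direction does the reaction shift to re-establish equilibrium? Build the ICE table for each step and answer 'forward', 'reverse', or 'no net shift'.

Q₀ = 2.1883e+06 vs Keq = 1.064 ⇒ Q>K, reverse
Step 1:
                  M         C
  I          0.0116     1.506
  C          0.7394   -0.7394
  E           0.751    0.7666
  solve Keq expr → x = -0.2465; check Q = 1.064
Then remove 0.1523 M of C.
Step 2:
                  M         C
  I           0.751    0.6143
  C        -0.07536   0.07536
  E          0.6756    0.6897
  solve Keq expr → x = 0.02512; check Q = 1.064
Then change container volume by factor 2 (V_new/V_old).
Step 3:
                  M         C
  I          0.3378    0.3449
  C               0         0
  E          0.3378    0.3449
  solve Keq expr → x = 0; check Q = 1.064

Direction: no net shift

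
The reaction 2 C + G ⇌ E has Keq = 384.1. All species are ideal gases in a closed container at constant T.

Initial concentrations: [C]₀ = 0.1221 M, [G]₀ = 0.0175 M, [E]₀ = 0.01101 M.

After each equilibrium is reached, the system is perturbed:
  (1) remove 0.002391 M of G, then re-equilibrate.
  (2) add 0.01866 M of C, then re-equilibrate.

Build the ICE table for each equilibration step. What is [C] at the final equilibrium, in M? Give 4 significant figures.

[C]_eq = 0.1187 M

Q₀ = 42.2 vs Keq = 384.1 ⇒ Q<K, forward
Step 1:
                  C         G         E
  Initial    0.1221    0.0175   0.01101
  Change   -0.02304  -0.01152   0.01152
  Equil     0.09906  0.005978   0.02253
  solve Keq expr → x = 0.01152; check Q = 384.1
Then remove 0.002391 M of G.
Step 2:
                  C         G         E
  Initial   0.09906  0.003587   0.02253
  Change   0.003233  0.001617 -0.001617
  Equil      0.1023  0.005204   0.02091
  solve Keq expr → x = -0.001617; check Q = 384.1
Then add 0.01866 M of C.
Step 3:
                  C         G         E
  Initial     0.121  0.005204   0.02091
  Change   -0.00226  -0.00113   0.00113
  Equil      0.1187  0.004074   0.02204
  solve Keq expr → x = 0.00113; check Q = 384.1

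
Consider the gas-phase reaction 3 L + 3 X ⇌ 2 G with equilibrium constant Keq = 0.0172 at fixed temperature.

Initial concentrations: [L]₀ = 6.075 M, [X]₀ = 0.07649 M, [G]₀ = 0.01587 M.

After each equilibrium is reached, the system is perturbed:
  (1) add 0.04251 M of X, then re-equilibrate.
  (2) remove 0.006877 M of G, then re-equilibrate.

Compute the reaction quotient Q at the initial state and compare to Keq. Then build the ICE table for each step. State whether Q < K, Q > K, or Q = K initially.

Q₀ = 0.00251 vs Keq = 0.0172 ⇒ Q<K, forward
Step 1:
                   L          X          G
  I            6.075    0.07649    0.01587
  C         -0.01784   -0.01784     0.0119
  E            6.057    0.05865    0.02777
  solve Keq expr → x = 0.005948; check Q = 0.0172
Then add 0.04251 M of X.
Step 2:
                   L          X          G
  I            6.057     0.1012    0.02777
  C         -0.02258   -0.02258    0.01505
  E            6.035    0.07857    0.04282
  solve Keq expr → x = 0.007527; check Q = 0.0172
Then remove 0.006877 M of G.
Step 3:
                   L          X          G
  I            6.035    0.07857    0.03594
  C        -0.004641  -0.004641   0.003094
  E             6.03    0.07393    0.03904
  solve Keq expr → x = 0.001547; check Q = 0.0172

Q₀ = 0.00251; Q < K (proceeds forward)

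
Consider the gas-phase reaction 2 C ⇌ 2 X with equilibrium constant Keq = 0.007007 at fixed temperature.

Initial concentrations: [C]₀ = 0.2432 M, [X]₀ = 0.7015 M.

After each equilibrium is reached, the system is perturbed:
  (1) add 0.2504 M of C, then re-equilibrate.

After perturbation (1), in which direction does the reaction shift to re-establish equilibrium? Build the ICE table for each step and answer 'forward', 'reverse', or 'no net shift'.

Direction: forward

Q₀ = 8.32 vs Keq = 0.007007 ⇒ Q>K, reverse
Step 1:
                  C         X
  init       0.2432    0.7015
  Δ          0.6285   -0.6285
  eq         0.8717   0.07297
  solve Keq expr → x = -0.3143; check Q = 0.007007
Then add 0.2504 M of C.
Step 2:
                  C         X
  init        1.122   0.07297
  Δ        -0.01934   0.01934
  eq          1.103   0.09231
  solve Keq expr → x = 0.009671; check Q = 0.007007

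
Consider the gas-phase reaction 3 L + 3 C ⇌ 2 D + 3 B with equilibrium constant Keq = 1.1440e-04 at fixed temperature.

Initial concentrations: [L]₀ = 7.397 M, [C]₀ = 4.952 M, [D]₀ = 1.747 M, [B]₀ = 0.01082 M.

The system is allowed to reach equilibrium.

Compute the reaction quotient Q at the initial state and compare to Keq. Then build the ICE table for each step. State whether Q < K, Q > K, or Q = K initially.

Q₀ = 7.8661e-11; Q < K (proceeds forward)

Q₀ = 7.8661e-11 vs Keq = 1.1440e-04 ⇒ Q<K, forward
Step 1:
                    L           C           D           B
  init          7.397       4.952       1.747     0.01082
  Δ           -0.7702     -0.7702      0.5135      0.7702
  eq            6.627       4.182        2.26       0.781
  solve Keq expr → x = 0.2567; check Q = 1.1440e-04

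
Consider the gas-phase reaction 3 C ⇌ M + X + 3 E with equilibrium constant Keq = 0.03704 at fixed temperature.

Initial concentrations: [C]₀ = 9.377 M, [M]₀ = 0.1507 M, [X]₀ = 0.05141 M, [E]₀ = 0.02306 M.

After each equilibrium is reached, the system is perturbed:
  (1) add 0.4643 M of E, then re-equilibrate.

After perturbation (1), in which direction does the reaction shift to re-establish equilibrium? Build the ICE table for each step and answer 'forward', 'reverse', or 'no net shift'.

Q₀ = 1.1523e-10 vs Keq = 0.03704 ⇒ Q<K, forward
Step 1:
                  C         M         X         E
  I           9.377    0.1507   0.05141   0.02306
  C          -2.437    0.8123    0.8123     2.437
  E            6.94     0.963    0.8637      2.46
  solve Keq expr → x = 0.8123; check Q = 0.03704
Then add 0.4643 M of E.
Step 2:
                  C         M         X         E
  I            6.94     0.963    0.8637     2.924
  C          0.2297  -0.07655  -0.07655   -0.2297
  E            7.17    0.8864    0.7872     2.695
  solve Keq expr → x = -0.07655; check Q = 0.03704

Direction: reverse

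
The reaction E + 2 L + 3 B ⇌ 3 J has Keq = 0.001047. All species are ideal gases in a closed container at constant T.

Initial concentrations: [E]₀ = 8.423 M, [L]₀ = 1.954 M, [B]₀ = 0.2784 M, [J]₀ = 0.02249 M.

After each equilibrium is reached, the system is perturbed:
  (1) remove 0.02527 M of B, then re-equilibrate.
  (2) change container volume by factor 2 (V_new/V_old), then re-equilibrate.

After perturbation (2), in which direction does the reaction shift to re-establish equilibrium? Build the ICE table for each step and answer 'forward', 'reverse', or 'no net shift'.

Direction: reverse

Q₀ = 1.6392e-05 vs Keq = 0.001047 ⇒ Q<K, forward
Step 1:
                    E           L           B           J
  Initial       8.423       1.954      0.2784     0.02249
  Change     -0.01676    -0.03352    -0.05028     0.05028
  Equil         8.406        1.92      0.2281     0.07277
  solve Keq expr → x = 0.01676; check Q = 0.001047
Then remove 0.02527 M of B.
Step 2:
                    E           L           B           J
  Initial       8.406        1.92      0.2028     0.07277
  Change     0.002012    0.004025    0.006037   -0.006037
  Equil         8.408       1.925      0.2089     0.06673
  solve Keq expr → x = -0.002012; check Q = 0.001047
Then change container volume by factor 2 (V_new/V_old).
Step 3:
                    E           L           B           J
  Initial       4.204      0.9623      0.1044     0.03337
  Change     0.004757    0.009514     0.01427    -0.01427
  Equil         4.209      0.9718      0.1187     0.01909
  solve Keq expr → x = -0.004757; check Q = 0.001047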